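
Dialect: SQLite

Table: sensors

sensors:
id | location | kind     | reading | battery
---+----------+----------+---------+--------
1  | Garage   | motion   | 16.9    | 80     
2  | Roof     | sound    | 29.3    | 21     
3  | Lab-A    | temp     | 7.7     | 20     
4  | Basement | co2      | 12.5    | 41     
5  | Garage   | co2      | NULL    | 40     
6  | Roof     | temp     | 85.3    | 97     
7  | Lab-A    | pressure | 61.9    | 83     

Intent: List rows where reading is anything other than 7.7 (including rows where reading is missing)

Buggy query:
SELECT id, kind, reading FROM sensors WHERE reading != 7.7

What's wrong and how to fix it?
Bug: 'reading != 7.7' is unknown when reading is NULL, so NULL rows are silently excluded

Fix: Add an explicit OR reading IS NULL to include the missing-value rows

Corrected query:
SELECT id, kind, reading FROM sensors WHERE reading != 7.7 OR reading IS NULL

Result:
id | kind     | reading
---+----------+--------
1  | motion   | 16.9   
2  | sound    | 29.3   
4  | co2      | 12.5   
5  | co2      | NULL   
6  | temp     | 85.3   
7  | pressure | 61.9   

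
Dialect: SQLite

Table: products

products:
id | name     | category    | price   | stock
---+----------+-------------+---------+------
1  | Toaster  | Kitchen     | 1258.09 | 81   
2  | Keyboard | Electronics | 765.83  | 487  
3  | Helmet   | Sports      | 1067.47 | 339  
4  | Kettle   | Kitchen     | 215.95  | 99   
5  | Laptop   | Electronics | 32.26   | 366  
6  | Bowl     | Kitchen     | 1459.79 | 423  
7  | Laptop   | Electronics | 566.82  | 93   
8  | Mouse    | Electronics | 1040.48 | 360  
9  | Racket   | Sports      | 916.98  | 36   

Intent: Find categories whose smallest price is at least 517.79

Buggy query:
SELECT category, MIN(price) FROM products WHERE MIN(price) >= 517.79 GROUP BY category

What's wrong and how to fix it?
Bug: Aggregates like MIN are computed per group after WHERE runs

Fix: Use HAVING for the per-group MIN condition

Corrected query:
SELECT category, MIN(price) FROM products GROUP BY category HAVING MIN(price) >= 517.79

Result:
category | MIN(price)
---------+-----------
Sports   | 916.98    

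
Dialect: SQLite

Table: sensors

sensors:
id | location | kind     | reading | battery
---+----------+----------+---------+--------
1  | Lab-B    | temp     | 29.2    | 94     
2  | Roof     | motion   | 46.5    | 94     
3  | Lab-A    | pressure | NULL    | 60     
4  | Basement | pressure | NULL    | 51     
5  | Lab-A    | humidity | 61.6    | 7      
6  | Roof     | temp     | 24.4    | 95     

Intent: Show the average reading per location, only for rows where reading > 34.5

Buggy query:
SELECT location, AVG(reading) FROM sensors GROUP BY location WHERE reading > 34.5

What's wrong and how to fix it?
Bug: Row-level WHERE must come before GROUP BY in the clause order

Fix: Place WHERE between FROM and GROUP BY

Corrected query:
SELECT location, AVG(reading) FROM sensors WHERE reading > 34.5 GROUP BY location

Result:
location | AVG(reading)
---------+-------------
Lab-A    | 61.6        
Roof     | 46.5        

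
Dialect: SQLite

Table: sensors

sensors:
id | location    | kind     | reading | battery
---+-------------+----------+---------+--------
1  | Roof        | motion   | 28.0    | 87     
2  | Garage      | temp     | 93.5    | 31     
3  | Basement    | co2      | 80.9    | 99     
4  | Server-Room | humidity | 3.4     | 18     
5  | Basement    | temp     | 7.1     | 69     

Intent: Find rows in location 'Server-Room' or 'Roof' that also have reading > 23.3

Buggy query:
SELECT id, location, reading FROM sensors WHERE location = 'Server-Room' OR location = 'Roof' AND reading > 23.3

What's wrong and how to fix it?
Bug: AND binds tighter than OR, so this parses as location = 'Server-Room' OR (location = 'Roof' AND reading > 23.3)

Fix: Group the OR with parentheses (or use IN), then AND the threshold

Corrected query:
SELECT id, location, reading FROM sensors WHERE (location = 'Server-Room' OR location = 'Roof') AND reading > 23.3

Result:
id | location | reading
---+----------+--------
1  | Roof     | 28     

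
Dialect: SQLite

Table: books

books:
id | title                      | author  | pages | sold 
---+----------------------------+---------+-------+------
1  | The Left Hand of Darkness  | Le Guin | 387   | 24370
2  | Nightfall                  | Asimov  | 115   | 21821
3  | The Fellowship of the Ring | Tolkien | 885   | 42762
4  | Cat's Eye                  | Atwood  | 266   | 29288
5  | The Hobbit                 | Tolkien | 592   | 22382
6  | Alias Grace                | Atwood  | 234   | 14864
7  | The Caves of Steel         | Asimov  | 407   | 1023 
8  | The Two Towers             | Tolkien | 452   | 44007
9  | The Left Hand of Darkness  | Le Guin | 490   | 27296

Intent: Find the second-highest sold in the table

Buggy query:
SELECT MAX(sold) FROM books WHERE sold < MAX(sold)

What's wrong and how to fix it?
Bug: MAX(sold) on the right of the comparison is an aggregate-in-WHERE error

Fix: Compute the overall MAX in a subquery, then take MAX of rows below it

Corrected query:
SELECT MAX(sold) FROM books WHERE sold < (SELECT MAX(sold) FROM books)

Result:
MAX(sold)
---------
42762    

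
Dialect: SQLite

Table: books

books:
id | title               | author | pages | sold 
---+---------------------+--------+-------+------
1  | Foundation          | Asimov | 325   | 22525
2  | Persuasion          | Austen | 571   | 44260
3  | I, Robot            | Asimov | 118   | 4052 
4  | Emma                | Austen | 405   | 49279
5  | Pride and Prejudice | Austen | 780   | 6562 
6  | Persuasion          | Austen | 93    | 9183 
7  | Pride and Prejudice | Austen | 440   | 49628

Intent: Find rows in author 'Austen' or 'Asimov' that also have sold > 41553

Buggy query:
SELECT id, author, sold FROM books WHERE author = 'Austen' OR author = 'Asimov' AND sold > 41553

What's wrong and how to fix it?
Bug: Without parentheses, AND is evaluated before OR, so the sold filter only applies to the 'Asimov' branch

Fix: Group the OR with parentheses (or use IN), then AND the threshold

Corrected query:
SELECT id, author, sold FROM books WHERE (author = 'Austen' OR author = 'Asimov') AND sold > 41553

Result:
id | author | sold 
---+--------+------
2  | Austen | 44260
4  | Austen | 49279
7  | Austen | 49628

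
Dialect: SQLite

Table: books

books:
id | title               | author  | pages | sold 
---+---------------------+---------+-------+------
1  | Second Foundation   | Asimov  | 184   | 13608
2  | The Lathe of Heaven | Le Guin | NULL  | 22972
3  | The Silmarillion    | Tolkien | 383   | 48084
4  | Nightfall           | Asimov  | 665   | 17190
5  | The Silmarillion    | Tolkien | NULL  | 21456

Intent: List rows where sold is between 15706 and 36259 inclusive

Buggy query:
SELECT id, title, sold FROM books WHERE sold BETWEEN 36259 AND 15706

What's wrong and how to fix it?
Bug: The bounds are reversed; BETWEEN a AND b requires a <= b to match anything

Fix: Swap the bounds so the smaller value comes first

Corrected query:
SELECT id, title, sold FROM books WHERE sold BETWEEN 15706 AND 36259

Result:
id | title               | sold 
---+---------------------+------
2  | The Lathe of Heaven | 22972
4  | Nightfall           | 17190
5  | The Silmarillion    | 21456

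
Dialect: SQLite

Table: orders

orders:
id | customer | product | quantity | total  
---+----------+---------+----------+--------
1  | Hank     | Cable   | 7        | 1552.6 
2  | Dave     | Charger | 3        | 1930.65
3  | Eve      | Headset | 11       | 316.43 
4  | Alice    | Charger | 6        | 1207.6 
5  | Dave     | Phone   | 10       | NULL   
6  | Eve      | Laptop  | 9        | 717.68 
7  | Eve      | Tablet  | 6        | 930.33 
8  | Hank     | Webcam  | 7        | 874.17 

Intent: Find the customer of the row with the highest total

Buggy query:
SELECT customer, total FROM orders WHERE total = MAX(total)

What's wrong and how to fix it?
Bug: WHERE is evaluated per row; an aggregate over the whole table isn't defined there

Fix: Wrap MAX in a scalar subquery so WHERE compares against a single value

Corrected query:
SELECT customer, total FROM orders WHERE total = (SELECT MAX(total) FROM orders)

Result:
customer | total  
---------+--------
Dave     | 1930.65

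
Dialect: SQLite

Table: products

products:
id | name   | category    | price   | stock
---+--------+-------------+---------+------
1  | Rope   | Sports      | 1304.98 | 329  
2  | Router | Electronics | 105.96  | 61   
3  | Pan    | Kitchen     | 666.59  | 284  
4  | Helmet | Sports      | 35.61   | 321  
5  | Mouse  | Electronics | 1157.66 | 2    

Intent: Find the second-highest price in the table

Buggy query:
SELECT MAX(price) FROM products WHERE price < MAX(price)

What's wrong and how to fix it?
Bug: The inner MAX is an aggregate inside WHERE, which is not allowed

Fix: Put the inner MAX in a scalar subquery

Corrected query:
SELECT MAX(price) FROM products WHERE price < (SELECT MAX(price) FROM products)

Result:
MAX(price)
----------
1157.66   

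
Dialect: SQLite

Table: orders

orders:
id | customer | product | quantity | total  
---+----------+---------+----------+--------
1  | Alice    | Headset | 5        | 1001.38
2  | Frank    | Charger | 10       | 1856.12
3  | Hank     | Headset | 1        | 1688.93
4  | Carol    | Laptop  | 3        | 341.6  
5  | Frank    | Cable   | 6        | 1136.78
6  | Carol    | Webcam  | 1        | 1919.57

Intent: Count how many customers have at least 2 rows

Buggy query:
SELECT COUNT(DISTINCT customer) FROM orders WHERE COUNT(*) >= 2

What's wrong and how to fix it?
Bug: WHERE filters individual rows, not groups, so a group-level COUNT is invalid there

Fix: Use a subquery that GROUPs and filters with HAVING, then count its rows

Corrected query:
SELECT COUNT(*) FROM (SELECT customer FROM orders GROUP BY customer HAVING COUNT(*) >= 2)

Result:
COUNT(*)
--------
2       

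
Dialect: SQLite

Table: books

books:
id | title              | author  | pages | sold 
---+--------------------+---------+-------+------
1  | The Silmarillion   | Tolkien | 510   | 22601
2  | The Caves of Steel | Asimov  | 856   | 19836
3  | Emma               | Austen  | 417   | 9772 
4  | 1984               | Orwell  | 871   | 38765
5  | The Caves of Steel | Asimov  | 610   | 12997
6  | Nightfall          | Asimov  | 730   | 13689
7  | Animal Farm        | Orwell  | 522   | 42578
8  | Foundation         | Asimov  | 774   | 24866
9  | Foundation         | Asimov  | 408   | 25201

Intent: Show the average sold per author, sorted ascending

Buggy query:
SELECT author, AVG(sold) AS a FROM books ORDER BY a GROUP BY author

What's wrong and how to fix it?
Bug: GROUP BY must precede ORDER BY

Fix: Reorder: SELECT … FROM … GROUP BY … ORDER BY …

Corrected query:
SELECT author, AVG(sold) AS a FROM books GROUP BY author ORDER BY a

Result:
author  | a      
--------+--------
Austen  | 9772   
Asimov  | 19317.8
Tolkien | 22601  
Orwell  | 40671.5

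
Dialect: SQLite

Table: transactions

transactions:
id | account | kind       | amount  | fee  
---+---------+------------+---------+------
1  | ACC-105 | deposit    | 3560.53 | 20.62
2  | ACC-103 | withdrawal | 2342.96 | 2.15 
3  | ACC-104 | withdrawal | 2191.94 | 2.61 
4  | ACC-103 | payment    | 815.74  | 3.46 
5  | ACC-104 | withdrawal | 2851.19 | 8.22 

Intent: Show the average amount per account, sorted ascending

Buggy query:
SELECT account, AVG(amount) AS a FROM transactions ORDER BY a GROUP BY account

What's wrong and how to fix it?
Bug: ORDER BY appears before GROUP BY; SQL clause order requires GROUP BY first

Fix: Move ORDER BY to the end, after GROUP BY

Corrected query:
SELECT account, AVG(amount) AS a FROM transactions GROUP BY account ORDER BY a

Result:
account | a       
--------+---------
ACC-103 | 1579.35 
ACC-104 | 2521.565
ACC-105 | 3560.53 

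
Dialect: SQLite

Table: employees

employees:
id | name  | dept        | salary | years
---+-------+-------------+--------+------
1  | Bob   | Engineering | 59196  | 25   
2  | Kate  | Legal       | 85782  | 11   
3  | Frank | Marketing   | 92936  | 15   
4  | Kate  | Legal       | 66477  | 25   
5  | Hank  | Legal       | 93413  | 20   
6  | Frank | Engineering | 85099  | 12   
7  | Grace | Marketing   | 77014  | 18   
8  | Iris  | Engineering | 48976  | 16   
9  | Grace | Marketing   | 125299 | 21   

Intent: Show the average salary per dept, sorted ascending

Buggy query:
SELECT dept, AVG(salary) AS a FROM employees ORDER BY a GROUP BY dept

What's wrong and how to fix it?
Bug: GROUP BY must precede ORDER BY

Fix: Reorder: SELECT … FROM … GROUP BY … ORDER BY …

Corrected query:
SELECT dept, AVG(salary) AS a FROM employees GROUP BY dept ORDER BY a

Result:
dept        | a           
------------+-------------
Engineering | 64423.666667
Legal       | 81890.666667
Marketing   | 98416.333333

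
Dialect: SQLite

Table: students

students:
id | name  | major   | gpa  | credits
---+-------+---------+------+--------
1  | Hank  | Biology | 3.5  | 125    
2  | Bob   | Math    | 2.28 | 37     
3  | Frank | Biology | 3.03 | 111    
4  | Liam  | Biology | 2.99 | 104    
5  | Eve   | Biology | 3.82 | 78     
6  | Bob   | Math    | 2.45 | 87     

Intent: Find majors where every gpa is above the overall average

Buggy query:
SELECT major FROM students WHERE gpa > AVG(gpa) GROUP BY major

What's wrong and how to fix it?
Bug: WHERE evaluates per row before aggregation, so AVG() is unavailable

Fix: Use a subquery for AVG and a HAVING MIN(...) filter so the condition holds for every row in the group

Corrected query:
SELECT major FROM students GROUP BY major HAVING MIN(gpa) > (SELECT AVG(gpa) FROM students)

Result:
(no rows)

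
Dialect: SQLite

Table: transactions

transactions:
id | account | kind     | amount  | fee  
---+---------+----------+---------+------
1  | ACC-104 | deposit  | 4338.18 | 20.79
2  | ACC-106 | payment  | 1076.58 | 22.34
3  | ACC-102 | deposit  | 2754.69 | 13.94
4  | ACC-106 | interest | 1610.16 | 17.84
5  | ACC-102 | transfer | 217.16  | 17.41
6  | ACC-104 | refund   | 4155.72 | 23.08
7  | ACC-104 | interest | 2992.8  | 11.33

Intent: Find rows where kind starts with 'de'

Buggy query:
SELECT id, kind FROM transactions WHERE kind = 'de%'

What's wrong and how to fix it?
Bug: Wildcards only work with LIKE; '=' treats '%' as a literal character

Fix: Use LIKE for wildcard pattern matching

Corrected query:
SELECT id, kind FROM transactions WHERE kind LIKE 'de%'

Result:
id | kind   
---+--------
1  | deposit
3  | deposit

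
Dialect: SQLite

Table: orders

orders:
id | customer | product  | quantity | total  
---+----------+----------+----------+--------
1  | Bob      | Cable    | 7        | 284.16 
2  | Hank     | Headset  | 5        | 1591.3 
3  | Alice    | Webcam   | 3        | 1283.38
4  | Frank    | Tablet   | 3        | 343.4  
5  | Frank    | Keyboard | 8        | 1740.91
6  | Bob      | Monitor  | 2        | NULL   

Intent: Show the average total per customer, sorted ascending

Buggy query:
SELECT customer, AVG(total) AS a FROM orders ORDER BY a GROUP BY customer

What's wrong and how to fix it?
Bug: ORDER BY appears before GROUP BY; SQL clause order requires GROUP BY first

Fix: Reorder: SELECT … FROM … GROUP BY … ORDER BY …

Corrected query:
SELECT customer, AVG(total) AS a FROM orders GROUP BY customer ORDER BY a

Result:
customer | a       
---------+---------
Bob      | 284.16  
Frank    | 1042.155
Alice    | 1283.38 
Hank     | 1591.3  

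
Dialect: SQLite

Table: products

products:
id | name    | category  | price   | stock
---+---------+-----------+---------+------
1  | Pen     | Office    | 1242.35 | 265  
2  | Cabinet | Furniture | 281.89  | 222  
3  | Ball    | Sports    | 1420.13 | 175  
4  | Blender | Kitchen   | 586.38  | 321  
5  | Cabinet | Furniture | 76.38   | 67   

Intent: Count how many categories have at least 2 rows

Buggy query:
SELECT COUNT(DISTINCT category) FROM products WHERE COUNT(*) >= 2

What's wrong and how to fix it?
Bug: WHERE filters individual rows, not groups, so a group-level COUNT is invalid there

Fix: Use a subquery that GROUPs and filters with HAVING, then count its rows

Corrected query:
SELECT COUNT(*) FROM (SELECT category FROM products GROUP BY category HAVING COUNT(*) >= 2)

Result:
COUNT(*)
--------
1       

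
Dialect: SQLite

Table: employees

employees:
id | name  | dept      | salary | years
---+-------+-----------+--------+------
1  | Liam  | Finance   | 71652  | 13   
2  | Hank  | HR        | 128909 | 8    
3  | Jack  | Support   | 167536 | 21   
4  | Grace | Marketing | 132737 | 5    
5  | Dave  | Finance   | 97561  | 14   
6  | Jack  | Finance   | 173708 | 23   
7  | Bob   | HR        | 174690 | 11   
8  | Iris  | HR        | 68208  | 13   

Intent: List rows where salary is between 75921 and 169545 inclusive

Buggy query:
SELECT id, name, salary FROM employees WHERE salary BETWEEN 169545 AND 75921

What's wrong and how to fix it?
Bug: BETWEEN expects the lower bound first; with 169545 AND 75921 the range is empty

Fix: Write BETWEEN 75921 AND 169545

Corrected query:
SELECT id, name, salary FROM employees WHERE salary BETWEEN 75921 AND 169545

Result:
id | name  | salary
---+-------+-------
2  | Hank  | 128909
3  | Jack  | 167536
4  | Grace | 132737
5  | Dave  | 97561 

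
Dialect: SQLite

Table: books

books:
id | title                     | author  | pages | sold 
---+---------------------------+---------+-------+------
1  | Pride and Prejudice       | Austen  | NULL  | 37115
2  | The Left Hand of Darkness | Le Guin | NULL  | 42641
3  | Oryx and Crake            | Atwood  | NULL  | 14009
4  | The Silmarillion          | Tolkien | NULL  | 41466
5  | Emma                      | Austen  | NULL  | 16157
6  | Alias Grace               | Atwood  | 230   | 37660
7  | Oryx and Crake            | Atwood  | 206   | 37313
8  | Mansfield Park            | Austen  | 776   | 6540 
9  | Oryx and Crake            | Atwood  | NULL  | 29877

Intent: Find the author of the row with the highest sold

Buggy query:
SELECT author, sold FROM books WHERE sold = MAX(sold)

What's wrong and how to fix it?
Bug: WHERE is evaluated per row; an aggregate over the whole table isn't defined there

Fix: Wrap MAX in a scalar subquery so WHERE compares against a single value

Corrected query:
SELECT author, sold FROM books WHERE sold = (SELECT MAX(sold) FROM books)

Result:
author  | sold 
--------+------
Le Guin | 42641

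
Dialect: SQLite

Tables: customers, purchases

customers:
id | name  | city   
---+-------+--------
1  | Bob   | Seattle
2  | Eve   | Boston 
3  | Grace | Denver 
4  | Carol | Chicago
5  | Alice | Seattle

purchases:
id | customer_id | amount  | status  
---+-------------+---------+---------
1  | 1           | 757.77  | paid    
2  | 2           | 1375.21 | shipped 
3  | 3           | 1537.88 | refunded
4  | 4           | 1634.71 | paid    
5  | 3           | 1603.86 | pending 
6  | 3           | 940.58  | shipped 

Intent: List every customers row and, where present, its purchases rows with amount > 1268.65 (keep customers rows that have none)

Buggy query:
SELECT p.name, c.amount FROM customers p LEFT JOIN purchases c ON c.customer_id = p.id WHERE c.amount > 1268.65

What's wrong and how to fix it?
Bug: Filtering c.amount in WHERE discards the NULL rows produced by LEFT JOIN, turning it into an inner join

Fix: Put 'c.amount > 1268.65' in the JOIN's ON clause instead of WHERE

Corrected query:
SELECT p.name, c.amount FROM customers p LEFT JOIN purchases c ON c.customer_id = p.id AND c.amount > 1268.65

Result:
name  | amount 
------+--------
Bob   | NULL   
Eve   | 1375.21
Grace | 1537.88
Grace | 1603.86
Carol | 1634.71
Alice | NULL   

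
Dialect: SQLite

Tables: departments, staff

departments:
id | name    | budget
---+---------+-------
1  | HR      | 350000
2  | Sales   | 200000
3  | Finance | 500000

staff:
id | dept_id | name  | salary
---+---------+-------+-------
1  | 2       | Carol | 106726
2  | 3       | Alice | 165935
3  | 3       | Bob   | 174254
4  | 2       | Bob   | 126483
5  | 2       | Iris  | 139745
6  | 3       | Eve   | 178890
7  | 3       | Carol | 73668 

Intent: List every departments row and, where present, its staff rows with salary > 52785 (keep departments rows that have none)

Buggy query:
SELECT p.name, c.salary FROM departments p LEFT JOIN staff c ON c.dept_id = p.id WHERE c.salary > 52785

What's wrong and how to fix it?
Bug: Filtering c.salary in WHERE discards the NULL rows produced by LEFT JOIN, turning it into an inner join

Fix: Put 'c.salary > 52785' in the JOIN's ON clause instead of WHERE

Corrected query:
SELECT p.name, c.salary FROM departments p LEFT JOIN staff c ON c.dept_id = p.id AND c.salary > 52785

Result:
name    | salary
--------+-------
HR      | NULL  
Sales   | 106726
Sales   | 126483
Sales   | 139745
Finance | 73668 
Finance | 165935
Finance | 174254
Finance | 178890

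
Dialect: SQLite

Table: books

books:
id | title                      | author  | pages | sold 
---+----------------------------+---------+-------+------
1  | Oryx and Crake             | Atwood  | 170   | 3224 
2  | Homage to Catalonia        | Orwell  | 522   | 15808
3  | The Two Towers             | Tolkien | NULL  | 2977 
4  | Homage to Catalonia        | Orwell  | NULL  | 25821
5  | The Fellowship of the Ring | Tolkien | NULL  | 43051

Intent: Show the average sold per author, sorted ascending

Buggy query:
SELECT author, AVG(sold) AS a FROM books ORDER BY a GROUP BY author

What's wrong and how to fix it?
Bug: GROUP BY must precede ORDER BY

Fix: Move ORDER BY to the end, after GROUP BY

Corrected query:
SELECT author, AVG(sold) AS a FROM books GROUP BY author ORDER BY a

Result:
author  | a      
--------+--------
Atwood  | 3224   
Orwell  | 20814.5
Tolkien | 23014  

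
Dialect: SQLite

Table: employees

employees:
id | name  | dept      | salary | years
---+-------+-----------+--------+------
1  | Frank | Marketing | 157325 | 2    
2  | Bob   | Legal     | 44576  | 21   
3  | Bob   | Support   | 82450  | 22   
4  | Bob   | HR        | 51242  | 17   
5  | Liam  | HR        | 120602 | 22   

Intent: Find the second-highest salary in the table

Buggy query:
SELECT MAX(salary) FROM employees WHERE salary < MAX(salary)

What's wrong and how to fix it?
Bug: MAX(salary) on the right of the comparison is an aggregate-in-WHERE error

Fix: Compute the overall MAX in a subquery, then take MAX of rows below it

Corrected query:
SELECT MAX(salary) FROM employees WHERE salary < (SELECT MAX(salary) FROM employees)

Result:
MAX(salary)
-----------
120602     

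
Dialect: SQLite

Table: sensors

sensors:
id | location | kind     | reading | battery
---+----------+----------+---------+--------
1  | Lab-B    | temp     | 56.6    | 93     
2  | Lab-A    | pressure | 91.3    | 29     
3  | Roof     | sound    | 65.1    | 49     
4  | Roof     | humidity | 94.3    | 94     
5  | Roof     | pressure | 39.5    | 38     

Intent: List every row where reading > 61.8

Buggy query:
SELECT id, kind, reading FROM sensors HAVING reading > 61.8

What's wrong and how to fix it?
Bug: HAVING filters the output of aggregation, but this query has no GROUP BY and no aggregate functions, so SQLite rejects it (HAVING clause on a non-aggregate query); the condition here is per row

Fix: Use WHERE for row-level filtering

Corrected query:
SELECT id, kind, reading FROM sensors WHERE reading > 61.8

Result:
id | kind     | reading
---+----------+--------
2  | pressure | 91.3   
3  | sound    | 65.1   
4  | humidity | 94.3   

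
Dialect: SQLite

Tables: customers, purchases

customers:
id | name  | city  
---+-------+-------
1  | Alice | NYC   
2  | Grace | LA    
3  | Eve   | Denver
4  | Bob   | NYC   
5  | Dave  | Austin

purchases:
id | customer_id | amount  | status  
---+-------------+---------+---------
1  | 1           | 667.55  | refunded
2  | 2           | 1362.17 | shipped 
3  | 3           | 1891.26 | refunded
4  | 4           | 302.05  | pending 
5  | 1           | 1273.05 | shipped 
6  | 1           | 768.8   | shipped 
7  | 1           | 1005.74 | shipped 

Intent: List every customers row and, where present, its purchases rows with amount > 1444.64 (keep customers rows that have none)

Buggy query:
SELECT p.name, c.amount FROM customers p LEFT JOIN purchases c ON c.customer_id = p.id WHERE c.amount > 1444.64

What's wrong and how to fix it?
Bug: Filtering c.amount in WHERE discards the NULL rows produced by LEFT JOIN, turning it into an inner join

Fix: Put 'c.amount > 1444.64' in the JOIN's ON clause instead of WHERE

Corrected query:
SELECT p.name, c.amount FROM customers p LEFT JOIN purchases c ON c.customer_id = p.id AND c.amount > 1444.64

Result:
name  | amount 
------+--------
Alice | NULL   
Grace | NULL   
Eve   | 1891.26
Bob   | NULL   
Dave  | NULL   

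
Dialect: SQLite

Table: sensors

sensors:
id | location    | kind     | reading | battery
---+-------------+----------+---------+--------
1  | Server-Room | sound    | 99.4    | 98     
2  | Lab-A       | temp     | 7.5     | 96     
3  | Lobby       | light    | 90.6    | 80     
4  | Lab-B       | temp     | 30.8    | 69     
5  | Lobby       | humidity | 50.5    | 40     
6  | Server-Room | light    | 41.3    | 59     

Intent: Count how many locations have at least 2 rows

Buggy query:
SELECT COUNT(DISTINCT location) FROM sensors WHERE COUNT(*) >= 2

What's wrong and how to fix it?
Bug: COUNT(*) cannot appear in WHERE; the per-group count doesn't exist yet

Fix: Group first with HAVING COUNT(*) >= 2, then COUNT the resulting groups

Corrected query:
SELECT COUNT(*) FROM (SELECT location FROM sensors GROUP BY location HAVING COUNT(*) >= 2)

Result:
COUNT(*)
--------
2       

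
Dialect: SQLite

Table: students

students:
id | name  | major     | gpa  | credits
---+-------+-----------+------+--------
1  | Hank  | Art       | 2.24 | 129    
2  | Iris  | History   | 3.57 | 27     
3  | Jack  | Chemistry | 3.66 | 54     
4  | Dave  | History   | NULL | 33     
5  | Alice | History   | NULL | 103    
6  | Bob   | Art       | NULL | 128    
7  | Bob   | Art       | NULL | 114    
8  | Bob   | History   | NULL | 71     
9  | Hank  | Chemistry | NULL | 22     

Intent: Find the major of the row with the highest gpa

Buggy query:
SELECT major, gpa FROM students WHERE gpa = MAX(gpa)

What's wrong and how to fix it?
Bug: WHERE is evaluated per row; an aggregate over the whole table isn't defined there

Fix: Wrap MAX in a scalar subquery so WHERE compares against a single value

Corrected query:
SELECT major, gpa FROM students WHERE gpa = (SELECT MAX(gpa) FROM students)

Result:
major     | gpa 
----------+-----
Chemistry | 3.66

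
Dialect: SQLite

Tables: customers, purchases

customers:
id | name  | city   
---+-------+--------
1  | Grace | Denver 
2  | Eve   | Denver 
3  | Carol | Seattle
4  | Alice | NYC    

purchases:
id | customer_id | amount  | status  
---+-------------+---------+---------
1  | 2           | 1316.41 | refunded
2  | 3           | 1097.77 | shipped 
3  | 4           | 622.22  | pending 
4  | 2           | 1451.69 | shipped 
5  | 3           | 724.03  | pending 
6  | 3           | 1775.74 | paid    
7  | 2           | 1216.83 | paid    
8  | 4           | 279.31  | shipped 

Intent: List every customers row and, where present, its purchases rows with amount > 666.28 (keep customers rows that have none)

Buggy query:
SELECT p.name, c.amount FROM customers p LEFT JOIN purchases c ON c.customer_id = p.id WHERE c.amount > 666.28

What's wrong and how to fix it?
Bug: Filtering c.amount in WHERE discards the NULL rows produced by LEFT JOIN, turning it into an inner join

Fix: Put 'c.amount > 666.28' in the JOIN's ON clause instead of WHERE

Corrected query:
SELECT p.name, c.amount FROM customers p LEFT JOIN purchases c ON c.customer_id = p.id AND c.amount > 666.28

Result:
name  | amount 
------+--------
Grace | NULL   
Eve   | 1216.83
Eve   | 1316.41
Eve   | 1451.69
Carol | 724.03 
Carol | 1097.77
Carol | 1775.74
Alice | NULL   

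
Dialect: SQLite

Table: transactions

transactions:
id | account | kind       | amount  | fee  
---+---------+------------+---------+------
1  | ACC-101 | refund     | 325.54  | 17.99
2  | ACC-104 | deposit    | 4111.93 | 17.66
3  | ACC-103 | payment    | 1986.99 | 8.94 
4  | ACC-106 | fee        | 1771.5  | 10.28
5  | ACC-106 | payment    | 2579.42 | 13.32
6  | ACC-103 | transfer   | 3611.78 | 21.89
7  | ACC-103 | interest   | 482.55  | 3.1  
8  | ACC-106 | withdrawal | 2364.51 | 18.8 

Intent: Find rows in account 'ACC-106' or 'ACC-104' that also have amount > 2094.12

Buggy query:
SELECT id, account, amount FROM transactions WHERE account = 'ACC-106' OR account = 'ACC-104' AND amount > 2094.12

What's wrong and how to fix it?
Bug: AND binds tighter than OR, so this parses as account = 'ACC-106' OR (account = 'ACC-104' AND amount > 2094.12)

Fix: Group the OR with parentheses (or use IN), then AND the threshold

Corrected query:
SELECT id, account, amount FROM transactions WHERE (account = 'ACC-106' OR account = 'ACC-104') AND amount > 2094.12

Result:
id | account | amount 
---+---------+--------
2  | ACC-104 | 4111.93
5  | ACC-106 | 2579.42
8  | ACC-106 | 2364.51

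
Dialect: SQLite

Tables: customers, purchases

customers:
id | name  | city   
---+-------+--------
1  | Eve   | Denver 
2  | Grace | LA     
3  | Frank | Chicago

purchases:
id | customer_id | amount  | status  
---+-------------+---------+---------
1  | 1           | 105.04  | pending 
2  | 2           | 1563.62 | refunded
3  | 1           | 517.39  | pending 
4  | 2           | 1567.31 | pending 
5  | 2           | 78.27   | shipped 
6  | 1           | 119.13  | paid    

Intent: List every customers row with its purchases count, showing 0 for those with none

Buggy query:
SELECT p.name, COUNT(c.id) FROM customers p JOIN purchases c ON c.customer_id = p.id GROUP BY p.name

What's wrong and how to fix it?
Bug: INNER JOIN drops customers rows that have no matching purchases rows

Fix: Switch to LEFT JOIN to retain unmatched parent rows

Corrected query:
SELECT p.name, COUNT(c.id) FROM customers p LEFT JOIN purchases c ON c.customer_id = p.id GROUP BY p.name

Result:
name  | COUNT(c.id)
------+------------
Eve   | 3          
Frank | 0          
Grace | 3          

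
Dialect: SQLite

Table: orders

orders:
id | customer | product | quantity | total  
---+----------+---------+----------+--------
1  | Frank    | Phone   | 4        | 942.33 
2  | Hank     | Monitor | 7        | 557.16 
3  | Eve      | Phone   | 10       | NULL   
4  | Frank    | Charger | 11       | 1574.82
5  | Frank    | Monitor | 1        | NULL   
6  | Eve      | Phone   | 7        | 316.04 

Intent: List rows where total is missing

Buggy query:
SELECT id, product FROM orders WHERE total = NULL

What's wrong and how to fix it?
Bug: Comparing to NULL with '=' never matches; NULL = NULL is unknown, not true

Fix: Replace '= NULL' with 'IS NULL'

Corrected query:
SELECT id, product FROM orders WHERE total IS NULL

Result:
id | product
---+--------
3  | Phone  
5  | Monitor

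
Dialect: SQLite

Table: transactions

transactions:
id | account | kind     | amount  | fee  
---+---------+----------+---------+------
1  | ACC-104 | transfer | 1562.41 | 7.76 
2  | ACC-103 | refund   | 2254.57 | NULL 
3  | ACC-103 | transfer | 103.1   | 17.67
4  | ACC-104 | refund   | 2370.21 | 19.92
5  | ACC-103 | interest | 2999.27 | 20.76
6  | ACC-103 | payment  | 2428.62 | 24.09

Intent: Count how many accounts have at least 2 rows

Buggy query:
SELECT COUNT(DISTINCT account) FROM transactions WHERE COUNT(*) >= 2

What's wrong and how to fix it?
Bug: COUNT(*) cannot appear in WHERE; the per-group count doesn't exist yet

Fix: Group first with HAVING COUNT(*) >= 2, then COUNT the resulting groups

Corrected query:
SELECT COUNT(*) FROM (SELECT account FROM transactions GROUP BY account HAVING COUNT(*) >= 2)

Result:
COUNT(*)
--------
2       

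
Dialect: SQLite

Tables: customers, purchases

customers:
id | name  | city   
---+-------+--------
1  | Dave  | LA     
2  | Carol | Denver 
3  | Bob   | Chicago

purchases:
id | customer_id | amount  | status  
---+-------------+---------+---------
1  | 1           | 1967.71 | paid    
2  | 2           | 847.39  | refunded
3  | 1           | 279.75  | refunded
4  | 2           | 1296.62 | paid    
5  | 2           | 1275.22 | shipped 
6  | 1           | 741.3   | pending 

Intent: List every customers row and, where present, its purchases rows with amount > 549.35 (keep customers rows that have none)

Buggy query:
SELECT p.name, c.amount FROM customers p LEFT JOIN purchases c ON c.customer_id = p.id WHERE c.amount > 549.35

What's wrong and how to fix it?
Bug: Filtering c.amount in WHERE discards the NULL rows produced by LEFT JOIN, turning it into an inner join

Fix: Move the right-table condition into the ON clause so unmatched parents are kept

Corrected query:
SELECT p.name, c.amount FROM customers p LEFT JOIN purchases c ON c.customer_id = p.id AND c.amount > 549.35

Result:
name  | amount 
------+--------
Dave  | 741.3  
Dave  | 1967.71
Carol | 847.39 
Carol | 1275.22
Carol | 1296.62
Bob   | NULL   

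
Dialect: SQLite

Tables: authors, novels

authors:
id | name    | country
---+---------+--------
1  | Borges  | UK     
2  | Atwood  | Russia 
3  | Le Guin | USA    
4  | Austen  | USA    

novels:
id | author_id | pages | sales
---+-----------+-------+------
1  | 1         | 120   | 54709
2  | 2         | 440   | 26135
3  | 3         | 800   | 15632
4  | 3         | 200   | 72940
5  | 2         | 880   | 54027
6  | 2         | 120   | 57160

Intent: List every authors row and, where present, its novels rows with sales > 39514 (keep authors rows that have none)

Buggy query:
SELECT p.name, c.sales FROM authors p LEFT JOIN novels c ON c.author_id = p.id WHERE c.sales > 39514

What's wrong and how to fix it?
Bug: Filtering c.sales in WHERE discards the NULL rows produced by LEFT JOIN, turning it into an inner join

Fix: Move the right-table condition into the ON clause so unmatched parents are kept

Corrected query:
SELECT p.name, c.sales FROM authors p LEFT JOIN novels c ON c.author_id = p.id AND c.sales > 39514

Result:
name    | sales
--------+------
Borges  | 54709
Atwood  | 54027
Atwood  | 57160
Le Guin | 72940
Austen  | NULL 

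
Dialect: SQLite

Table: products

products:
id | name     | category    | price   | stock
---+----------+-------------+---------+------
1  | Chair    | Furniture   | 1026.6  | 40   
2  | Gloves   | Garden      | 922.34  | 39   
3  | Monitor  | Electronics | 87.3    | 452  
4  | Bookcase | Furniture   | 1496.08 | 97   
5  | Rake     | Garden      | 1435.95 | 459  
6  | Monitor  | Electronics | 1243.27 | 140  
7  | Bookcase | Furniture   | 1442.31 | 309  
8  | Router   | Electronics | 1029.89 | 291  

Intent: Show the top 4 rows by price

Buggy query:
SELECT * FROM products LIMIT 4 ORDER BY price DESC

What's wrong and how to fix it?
Bug: LIMIT must come after ORDER BY

Fix: Swap the clauses: ORDER BY first, then LIMIT

Corrected query:
SELECT * FROM products ORDER BY price DESC LIMIT 4

Result:
id | name     | category    | price   | stock
---+----------+-------------+---------+------
4  | Bookcase | Furniture   | 1496.08 | 97   
7  | Bookcase | Furniture   | 1442.31 | 309  
5  | Rake     | Garden      | 1435.95 | 459  
6  | Monitor  | Electronics | 1243.27 | 140  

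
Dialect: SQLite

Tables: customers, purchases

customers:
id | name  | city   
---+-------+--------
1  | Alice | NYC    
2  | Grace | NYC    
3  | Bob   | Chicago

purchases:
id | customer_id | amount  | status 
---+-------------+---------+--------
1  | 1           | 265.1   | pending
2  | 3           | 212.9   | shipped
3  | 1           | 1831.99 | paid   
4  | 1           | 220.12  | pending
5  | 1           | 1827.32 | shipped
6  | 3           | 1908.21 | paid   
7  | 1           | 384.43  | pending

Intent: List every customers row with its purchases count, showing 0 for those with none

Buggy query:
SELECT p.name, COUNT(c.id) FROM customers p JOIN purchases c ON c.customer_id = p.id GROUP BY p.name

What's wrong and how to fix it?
Bug: INNER JOIN drops customers rows that have no matching purchases rows

Fix: Use LEFT JOIN so parents without children still appear (COUNT(c.id) gives 0)

Corrected query:
SELECT p.name, COUNT(c.id) FROM customers p LEFT JOIN purchases c ON c.customer_id = p.id GROUP BY p.name

Result:
name  | COUNT(c.id)
------+------------
Alice | 5          
Bob   | 2          
Grace | 0          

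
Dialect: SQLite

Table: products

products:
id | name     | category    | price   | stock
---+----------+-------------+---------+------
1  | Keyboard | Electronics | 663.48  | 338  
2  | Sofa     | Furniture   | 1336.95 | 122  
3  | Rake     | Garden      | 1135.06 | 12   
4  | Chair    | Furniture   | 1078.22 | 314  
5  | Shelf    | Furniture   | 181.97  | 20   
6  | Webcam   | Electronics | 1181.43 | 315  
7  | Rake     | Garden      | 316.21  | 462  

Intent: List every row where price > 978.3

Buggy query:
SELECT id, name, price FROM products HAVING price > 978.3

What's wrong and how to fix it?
Bug: HAVING filters the output of aggregation, but this query has no GROUP BY and no aggregate functions, so SQLite rejects it (HAVING clause on a non-aggregate query); the condition here is per row

Fix: Use WHERE for row-level filtering

Corrected query:
SELECT id, name, price FROM products WHERE price > 978.3

Result:
id | name   | price  
---+--------+--------
2  | Sofa   | 1336.95
3  | Rake   | 1135.06
4  | Chair  | 1078.22
6  | Webcam | 1181.43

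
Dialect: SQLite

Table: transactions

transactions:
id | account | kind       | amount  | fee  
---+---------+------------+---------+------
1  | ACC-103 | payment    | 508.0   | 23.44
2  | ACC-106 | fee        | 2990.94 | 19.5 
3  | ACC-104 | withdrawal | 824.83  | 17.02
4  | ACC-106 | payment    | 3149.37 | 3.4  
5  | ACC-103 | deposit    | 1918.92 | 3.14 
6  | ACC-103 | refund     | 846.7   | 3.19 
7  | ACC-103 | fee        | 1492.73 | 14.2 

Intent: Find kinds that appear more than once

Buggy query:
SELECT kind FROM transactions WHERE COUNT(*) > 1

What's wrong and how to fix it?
Bug: COUNT(*) is an aggregate and cannot be used in WHERE

Fix: GROUP BY kind, then filter groups with HAVING COUNT(*) > 1

Corrected query:
SELECT kind FROM transactions GROUP BY kind HAVING COUNT(*) > 1

Result:
kind   
-------
fee    
payment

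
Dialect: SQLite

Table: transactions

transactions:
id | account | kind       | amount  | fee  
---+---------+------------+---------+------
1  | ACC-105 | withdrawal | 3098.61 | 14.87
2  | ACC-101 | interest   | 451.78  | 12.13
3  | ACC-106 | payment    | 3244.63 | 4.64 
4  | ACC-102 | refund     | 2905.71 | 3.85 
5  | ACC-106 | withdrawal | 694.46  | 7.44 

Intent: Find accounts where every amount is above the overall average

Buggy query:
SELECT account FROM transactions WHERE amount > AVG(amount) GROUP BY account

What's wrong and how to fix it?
Bug: WHERE evaluates per row before aggregation, so AVG() is unavailable

Fix: Use a subquery for AVG and a HAVING MIN(...) filter so the condition holds for every row in the group

Corrected query:
SELECT account FROM transactions GROUP BY account HAVING MIN(amount) > (SELECT AVG(amount) FROM transactions)

Result:
account
-------
ACC-102
ACC-105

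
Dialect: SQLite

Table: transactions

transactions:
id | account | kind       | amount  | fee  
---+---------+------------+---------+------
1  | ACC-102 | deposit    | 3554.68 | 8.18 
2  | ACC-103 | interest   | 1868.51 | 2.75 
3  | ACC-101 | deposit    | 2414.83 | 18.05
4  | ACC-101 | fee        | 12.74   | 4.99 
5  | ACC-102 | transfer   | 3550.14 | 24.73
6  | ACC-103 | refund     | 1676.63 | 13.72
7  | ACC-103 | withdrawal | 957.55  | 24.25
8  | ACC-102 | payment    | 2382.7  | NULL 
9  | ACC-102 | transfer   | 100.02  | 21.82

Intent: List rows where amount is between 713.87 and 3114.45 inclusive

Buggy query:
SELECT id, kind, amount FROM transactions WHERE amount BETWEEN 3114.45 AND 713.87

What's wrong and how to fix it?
Bug: BETWEEN expects the lower bound first; with 3114.45 AND 713.87 the range is empty

Fix: Write BETWEEN 713.87 AND 3114.45

Corrected query:
SELECT id, kind, amount FROM transactions WHERE amount BETWEEN 713.87 AND 3114.45

Result:
id | kind       | amount 
---+------------+--------
2  | interest   | 1868.51
3  | deposit    | 2414.83
6  | refund     | 1676.63
7  | withdrawal | 957.55 
8  | payment    | 2382.7 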